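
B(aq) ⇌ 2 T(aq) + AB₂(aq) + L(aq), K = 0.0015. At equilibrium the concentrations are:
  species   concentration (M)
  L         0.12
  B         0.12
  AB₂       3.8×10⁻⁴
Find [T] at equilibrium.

At equilibrium, K = [T]²·[AB₂]·[L] / [B] = 0.0015.
([T])²·(3.8×10⁻⁴)·(0.12) / (0.12) = 0.0015
[T]² = 3.95 ⇒ [T] = 2.0 M

[T] = 2.0 M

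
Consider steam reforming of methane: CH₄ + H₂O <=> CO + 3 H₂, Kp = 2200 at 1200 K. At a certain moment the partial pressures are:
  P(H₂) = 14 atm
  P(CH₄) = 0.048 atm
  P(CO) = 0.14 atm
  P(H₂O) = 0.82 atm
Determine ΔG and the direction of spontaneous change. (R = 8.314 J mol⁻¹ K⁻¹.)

ΔG = 14.9 kJ/mol; the forward reaction is non-spontaneous

Qp = P(CO)·P(H₂)³ / (P(CH₄)·P(H₂O)) = (0.14)·(14)³ / ((0.048)·(0.82)) = 9760
ΔG = RT ln(Qp/Kp) = (8.314 J mol⁻¹ K⁻¹)(1200 K) × ln(9760/2200)
   = (9.977 kJ/mol)(1.490) = 14.9 kJ/mol
ΔG > 0, so the forward reaction is non-spontaneous (proceeds in reverse).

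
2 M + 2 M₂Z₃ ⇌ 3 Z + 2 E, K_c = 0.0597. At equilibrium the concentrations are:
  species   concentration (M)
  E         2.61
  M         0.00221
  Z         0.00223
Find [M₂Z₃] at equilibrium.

At equilibrium, K_c = [Z]³·[E]² / ([M]²·[M₂Z₃]²) = 0.0597.
(0.00223)³·(2.61)² / ((0.00221)²·([M₂Z₃])²) = 0.0597
[M₂Z₃]² = 0.259 ⇒ [M₂Z₃] = 0.509 M

[M₂Z₃] = 0.509 M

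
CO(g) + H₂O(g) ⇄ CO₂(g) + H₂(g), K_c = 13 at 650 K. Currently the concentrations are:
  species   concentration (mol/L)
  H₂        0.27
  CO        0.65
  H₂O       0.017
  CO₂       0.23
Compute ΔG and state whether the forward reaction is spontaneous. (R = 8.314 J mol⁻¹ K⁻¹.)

ΔG = -4.53 kJ/mol; the forward reaction is spontaneous

Q_c = [CO₂]·[H₂] / ([CO]·[H₂O]) = (0.23)·(0.27) / ((0.65)·(0.017)) = 5.62
ΔG = RT ln(Q_c/K_c) = (8.314 J mol⁻¹ K⁻¹)(650 K) × ln(5.62/13)
   = (5.404 kJ/mol)(-0.8386) = -4.53 kJ/mol
ΔG < 0, so the forward reaction is spontaneous (proceeds forward).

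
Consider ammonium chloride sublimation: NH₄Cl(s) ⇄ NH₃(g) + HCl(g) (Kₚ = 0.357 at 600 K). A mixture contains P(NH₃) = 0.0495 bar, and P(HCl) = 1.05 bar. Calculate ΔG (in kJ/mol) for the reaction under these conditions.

ΔG = -9.61 kJ/mol

(NH₄Cl is a pure solid — omitted from Qₚ.)
Qₚ = P(NH₃)·P(HCl) = (0.0495)·(1.05) = 0.0520
ΔG = RT ln(Qₚ/Kₚ) = (8.314 J mol⁻¹ K⁻¹)(600 K) × ln(0.0520/0.357)
   = (4.988 kJ/mol)(-1.926) = -9.61 kJ/mol
ΔG < 0, so the forward reaction is spontaneous (proceeds forward).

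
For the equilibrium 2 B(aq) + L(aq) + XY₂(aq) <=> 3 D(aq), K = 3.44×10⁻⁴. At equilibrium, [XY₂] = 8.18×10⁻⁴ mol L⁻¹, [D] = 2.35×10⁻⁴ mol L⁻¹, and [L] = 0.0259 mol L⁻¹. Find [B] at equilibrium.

At equilibrium, K = [D]³ / ([B]²·[L]·[XY₂]) = 3.44×10⁻⁴.
(2.35×10⁻⁴)³ / (([B])²·(0.0259)·(8.18×10⁻⁴)) = 3.44×10⁻⁴
[B]² = 0.00178 ⇒ [B] = 0.0422 mol L⁻¹

[B] = 0.0422 mol L⁻¹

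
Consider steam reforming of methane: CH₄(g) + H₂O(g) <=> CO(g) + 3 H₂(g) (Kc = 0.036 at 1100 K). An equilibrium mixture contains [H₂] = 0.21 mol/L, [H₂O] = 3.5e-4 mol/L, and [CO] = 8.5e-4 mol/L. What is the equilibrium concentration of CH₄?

[CH₄] = 0.62 mol/L

At equilibrium, Kc = [CO]·[H₂]³ / ([CH₄]·[H₂O]) = 0.036.
(8.5e-4)·(0.21)³ / (([CH₄])·(3.5e-4)) = 0.036
[CH₄] = 0.625 = 0.62 mol/L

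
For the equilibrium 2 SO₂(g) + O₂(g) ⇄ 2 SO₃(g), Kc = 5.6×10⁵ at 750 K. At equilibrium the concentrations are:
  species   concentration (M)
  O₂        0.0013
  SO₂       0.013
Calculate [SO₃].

At equilibrium, Kc = [SO₃]² / ([SO₂]²·[O₂]) = 5.6×10⁵.
([SO₃])² / ((0.013)²·(0.0013)) = 5.6×10⁵
[SO₃]² = 0.123 ⇒ [SO₃] = 0.35 M

[SO₃] = 0.35 M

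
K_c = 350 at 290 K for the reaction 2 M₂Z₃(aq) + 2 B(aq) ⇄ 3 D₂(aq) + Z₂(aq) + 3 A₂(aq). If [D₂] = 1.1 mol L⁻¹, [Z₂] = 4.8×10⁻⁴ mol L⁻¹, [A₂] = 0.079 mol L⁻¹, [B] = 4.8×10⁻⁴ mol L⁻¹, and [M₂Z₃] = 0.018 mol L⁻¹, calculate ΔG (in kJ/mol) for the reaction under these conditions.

Q_c = [D₂]³·[Z₂]·[A₂]³ / ([M₂Z₃]²·[B]²) = (1.1)³·(4.8×10⁻⁴)·(0.079)³ / ((0.018)²·(4.8×10⁻⁴)²) = 4220
ΔG = RT ln(Q_c/K_c) = (8.314 J mol⁻¹ K⁻¹)(290 K) × ln(4220/350)
   = (2.411 kJ/mol)(2.490) = 6.00 kJ/mol
ΔG > 0, so the forward reaction is non-spontaneous (proceeds in reverse).

ΔG = 6.00 kJ/mol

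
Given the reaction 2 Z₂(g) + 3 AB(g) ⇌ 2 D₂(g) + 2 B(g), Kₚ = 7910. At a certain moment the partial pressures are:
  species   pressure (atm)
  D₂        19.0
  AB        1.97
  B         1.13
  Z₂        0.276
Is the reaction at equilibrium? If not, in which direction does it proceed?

Qₚ = P(D₂)²·P(B)² / (P(Z₂)²·P(AB)³) = (19.0)²·(1.13)² / ((0.276)²·(1.97)³) = 791
Qₚ = 791 < Kₚ = 7910, so the forward reaction proceeds.

toward products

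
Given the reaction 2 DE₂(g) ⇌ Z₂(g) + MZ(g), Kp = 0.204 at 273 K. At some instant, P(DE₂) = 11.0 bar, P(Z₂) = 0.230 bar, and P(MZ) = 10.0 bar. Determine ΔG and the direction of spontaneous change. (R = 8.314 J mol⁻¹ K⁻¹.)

Qp = P(Z₂)·P(MZ) / P(DE₂)² = (0.230)·(10.0) / (11.0)² = 0.0190
ΔG = RT ln(Qp/Kp) = (8.314 J mol⁻¹ K⁻¹)(273 K) × ln(0.0190/0.204)
   = (2.270 kJ/mol)(-2.374) = -5.39 kJ/mol
ΔG < 0, so the forward reaction is spontaneous (proceeds forward).

ΔG = -5.39 kJ/mol; the forward reaction is spontaneous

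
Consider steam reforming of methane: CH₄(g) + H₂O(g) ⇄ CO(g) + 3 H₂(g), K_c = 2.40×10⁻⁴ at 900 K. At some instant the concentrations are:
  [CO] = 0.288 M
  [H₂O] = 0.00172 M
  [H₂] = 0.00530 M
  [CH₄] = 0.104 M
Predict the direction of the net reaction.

at equilibrium

Q_c = [CO]·[H₂]³ / ([CH₄]·[H₂O]) = (0.288)·(0.00530)³ / ((0.104)·(0.00172)) = 2.40×10⁻⁴
Q_c = 2.40×10⁻⁴ = K_c, so the system is already at equilibrium.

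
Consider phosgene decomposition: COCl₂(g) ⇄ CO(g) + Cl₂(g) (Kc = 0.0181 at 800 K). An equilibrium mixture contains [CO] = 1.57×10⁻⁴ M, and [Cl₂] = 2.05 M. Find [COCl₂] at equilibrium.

At equilibrium, Kc = [CO]·[Cl₂] / [COCl₂] = 0.0181.
(1.57×10⁻⁴)·(2.05) / ([COCl₂]) = 0.0181
[COCl₂] = 0.0178 M

[COCl₂] = 0.0178 M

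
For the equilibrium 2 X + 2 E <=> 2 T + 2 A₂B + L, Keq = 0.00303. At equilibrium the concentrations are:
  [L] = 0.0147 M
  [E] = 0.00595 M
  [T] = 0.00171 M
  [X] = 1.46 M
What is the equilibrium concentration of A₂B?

[A₂B] = 2.31 M

At equilibrium, Keq = [T]²·[A₂B]²·[L] / ([X]²·[E]²) = 0.00303.
(0.00171)²·([A₂B])²·(0.0147) / ((1.46)²·(0.00595)²) = 0.00303
[A₂B]² = 5.32 ⇒ [A₂B] = 2.31 M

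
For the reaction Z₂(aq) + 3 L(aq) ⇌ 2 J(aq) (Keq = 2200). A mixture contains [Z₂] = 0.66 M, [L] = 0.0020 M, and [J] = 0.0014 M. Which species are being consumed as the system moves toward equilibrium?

Z₂, L (reactants)

Q = [J]² / ([Z₂]·[L]³) = (0.0014)² / ((0.66)·(0.0020)³) = 370
Q = 370 < Keq = 2200: net forward reaction.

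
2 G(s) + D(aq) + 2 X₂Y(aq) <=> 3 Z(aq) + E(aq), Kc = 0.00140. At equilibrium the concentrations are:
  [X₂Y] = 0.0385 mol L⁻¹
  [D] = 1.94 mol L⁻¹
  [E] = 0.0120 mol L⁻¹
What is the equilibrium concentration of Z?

(G is a pure solid — omitted from Kc.)
At equilibrium, Kc = [Z]³·[E] / ([D]·[X₂Y]²) = 0.00140.
([Z])³·(0.0120) / ((1.94)·(0.0385)²) = 0.00140
[Z]³ = 3.35×10⁻⁴ ⇒ [Z] = 0.0695 mol L⁻¹

[Z] = 0.0695 mol L⁻¹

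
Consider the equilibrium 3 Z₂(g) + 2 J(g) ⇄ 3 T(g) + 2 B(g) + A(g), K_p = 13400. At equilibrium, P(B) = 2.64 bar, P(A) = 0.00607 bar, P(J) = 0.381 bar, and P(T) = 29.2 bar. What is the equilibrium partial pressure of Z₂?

P(Z₂) = 0.815 bar

At equilibrium, K_p = P(T)³·P(B)²·P(A) / (P(Z₂)³·P(J)²) = 13400.
(29.2)³·(2.64)²·(0.00607) / ((P(Z₂))³·(0.381)²) = 13400
P(Z₂)³ = 0.541 ⇒ P(Z₂) = 0.815 bar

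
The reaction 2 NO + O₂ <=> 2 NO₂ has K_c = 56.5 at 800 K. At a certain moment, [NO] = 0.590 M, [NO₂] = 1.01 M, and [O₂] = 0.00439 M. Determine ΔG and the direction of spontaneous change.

ΔG = 16.4 kJ/mol; the forward reaction is non-spontaneous

Q_c = [NO₂]² / ([NO]²·[O₂]) = (1.01)² / ((0.590)²·(0.00439)) = 668
ΔG = RT ln(Q_c/K_c) = (8.314 J mol⁻¹ K⁻¹)(800 K) × ln(668/56.5)
   = (6.651 kJ/mol)(2.470) = 16.4 kJ/mol
ΔG > 0, so the forward reaction is non-spontaneous (proceeds in reverse).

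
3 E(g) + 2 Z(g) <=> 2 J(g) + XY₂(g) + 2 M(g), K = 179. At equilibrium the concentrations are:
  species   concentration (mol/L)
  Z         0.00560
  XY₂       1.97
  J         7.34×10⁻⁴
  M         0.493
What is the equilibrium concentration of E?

[E] = 0.0358 mol/L

At equilibrium, K = [J]²·[XY₂]·[M]² / ([E]³·[Z]²) = 179.
(7.34×10⁻⁴)²·(1.97)·(0.493)² / (([E])³·(0.00560)²) = 179
[E]³ = 4.60×10⁻⁵ ⇒ [E] = 0.0358 mol/L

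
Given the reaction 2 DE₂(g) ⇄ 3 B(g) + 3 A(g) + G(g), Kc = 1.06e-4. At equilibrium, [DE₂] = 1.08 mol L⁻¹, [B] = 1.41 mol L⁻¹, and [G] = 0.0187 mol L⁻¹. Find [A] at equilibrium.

At equilibrium, Kc = [B]³·[A]³·[G] / [DE₂]² = 1.06e-4.
(1.41)³·([A])³·(0.0187) / (1.08)² = 1.06e-4
[A]³ = 0.00236 ⇒ [A] = 0.133 mol L⁻¹

[A] = 0.133 mol L⁻¹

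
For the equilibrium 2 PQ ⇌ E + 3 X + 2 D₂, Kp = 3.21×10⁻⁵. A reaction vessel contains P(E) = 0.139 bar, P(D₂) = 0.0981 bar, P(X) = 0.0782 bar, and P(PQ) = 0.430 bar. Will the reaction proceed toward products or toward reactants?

in the forward direction

Qp = P(E)·P(X)³·P(D₂)² / P(PQ)² = (0.139)·(0.0782)³·(0.0981)² / (0.430)² = 3.46×10⁻⁶
Qp = 3.46×10⁻⁶ < Kp = 3.21×10⁻⁵, so the forward reaction proceeds.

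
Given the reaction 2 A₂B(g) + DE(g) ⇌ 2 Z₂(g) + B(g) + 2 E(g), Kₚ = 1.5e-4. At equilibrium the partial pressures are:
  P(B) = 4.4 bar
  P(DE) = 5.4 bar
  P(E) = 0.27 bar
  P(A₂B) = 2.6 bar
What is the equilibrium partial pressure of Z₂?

P(Z₂) = 0.13 bar

At equilibrium, Kₚ = P(Z₂)²·P(B)·P(E)² / (P(A₂B)²·P(DE)) = 1.5e-4.
(P(Z₂))²·(4.4)·(0.27)² / ((2.6)²·(5.4)) = 1.5e-4
P(Z₂)² = 0.0171 ⇒ P(Z₂) = 0.13 bar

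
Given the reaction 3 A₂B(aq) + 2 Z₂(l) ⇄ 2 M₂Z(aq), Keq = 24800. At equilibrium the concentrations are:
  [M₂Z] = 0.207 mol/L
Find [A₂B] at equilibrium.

[A₂B] = 0.0120 mol/L

(Z₂ is a pure liquid — omitted from Keq.)
At equilibrium, Keq = [M₂Z]² / [A₂B]³ = 24800.
(0.207)² / ([A₂B])³ = 24800
[A₂B]³ = 1.73e-6 ⇒ [A₂B] = 0.0120 mol/L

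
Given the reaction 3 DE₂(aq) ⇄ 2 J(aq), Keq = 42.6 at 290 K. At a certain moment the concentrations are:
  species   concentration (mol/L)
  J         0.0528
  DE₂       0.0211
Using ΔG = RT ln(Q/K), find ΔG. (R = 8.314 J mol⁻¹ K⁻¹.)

Q = [J]² / [DE₂]³ = (0.0528)² / (0.0211)³ = 297
ΔG = RT ln(Q/Keq) = (8.314 J mol⁻¹ K⁻¹)(290 K) × ln(297/42.6)
   = (2.411 kJ/mol)(1.942) = 4.68 kJ/mol
ΔG > 0, so the forward reaction is non-spontaneous (proceeds in reverse).

ΔG = 4.68 kJ/mol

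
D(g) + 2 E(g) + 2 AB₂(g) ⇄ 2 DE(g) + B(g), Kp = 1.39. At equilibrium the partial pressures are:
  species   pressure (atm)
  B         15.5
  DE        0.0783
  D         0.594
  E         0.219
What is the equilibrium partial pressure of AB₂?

At equilibrium, Kp = P(DE)²·P(B) / (P(D)·P(E)²·P(AB₂)²) = 1.39.
(0.0783)²·(15.5) / ((0.594)·(0.219)²·(P(AB₂))²) = 1.39
P(AB₂)² = 2.40 ⇒ P(AB₂) = 1.55 atm

P(AB₂) = 1.55 atm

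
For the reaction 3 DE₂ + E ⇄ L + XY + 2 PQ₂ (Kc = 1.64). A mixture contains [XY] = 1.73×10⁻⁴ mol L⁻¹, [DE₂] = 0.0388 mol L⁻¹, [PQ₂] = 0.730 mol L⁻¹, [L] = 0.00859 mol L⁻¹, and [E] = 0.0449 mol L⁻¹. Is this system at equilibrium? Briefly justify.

Qc = [L]·[XY]·[PQ₂]² / ([DE₂]³·[E]) = (0.00859)·(1.73×10⁻⁴)·(0.730)² / ((0.0388)³·(0.0449)) = 0.302
Qc = 0.302 < Kc = 1.64: net forward reaction.

no; Q < K, reaction proceeds forward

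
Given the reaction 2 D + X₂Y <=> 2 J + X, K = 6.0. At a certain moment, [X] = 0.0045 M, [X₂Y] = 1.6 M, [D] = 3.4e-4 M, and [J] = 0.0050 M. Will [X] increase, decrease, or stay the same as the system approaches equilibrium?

increase

Q = [J]²·[X] / ([D]²·[X₂Y]) = (0.0050)²·(0.0045) / ((3.4e-4)²·(1.6)) = 0.61
Q = 0.61 < K = 6.0: net forward reaction.
X is a product, so it increases.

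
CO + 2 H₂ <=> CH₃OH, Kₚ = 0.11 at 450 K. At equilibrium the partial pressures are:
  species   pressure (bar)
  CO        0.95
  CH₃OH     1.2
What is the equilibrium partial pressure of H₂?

At equilibrium, Kₚ = P(CH₃OH) / (P(CO)·P(H₂)²) = 0.11.
(1.2) / ((0.95)·(P(H₂))²) = 0.11
P(H₂)² = 11.5 ⇒ P(H₂) = 3.4 bar

P(H₂) = 3.4 bar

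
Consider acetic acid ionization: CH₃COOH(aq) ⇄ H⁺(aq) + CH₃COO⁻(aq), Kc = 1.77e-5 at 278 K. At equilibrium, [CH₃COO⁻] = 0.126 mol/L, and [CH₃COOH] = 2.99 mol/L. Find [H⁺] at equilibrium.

[H⁺] = 4.20e-4 mol/L

At equilibrium, Kc = [H⁺]·[CH₃COO⁻] / [CH₃COOH] = 1.77e-5.
([H⁺])·(0.126) / (2.99) = 1.77e-5
[H⁺] = 4.20e-4 mol/L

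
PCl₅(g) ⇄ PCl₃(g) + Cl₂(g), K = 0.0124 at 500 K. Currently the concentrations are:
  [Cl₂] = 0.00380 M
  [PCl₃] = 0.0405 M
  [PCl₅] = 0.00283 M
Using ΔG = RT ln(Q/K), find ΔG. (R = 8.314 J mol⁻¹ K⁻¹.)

ΔG = 6.15 kJ/mol

Q = [PCl₃]·[Cl₂] / [PCl₅] = (0.0405)·(0.00380) / (0.00283) = 0.0544
ΔG = RT ln(Q/K) = (8.314 J mol⁻¹ K⁻¹)(500 K) × ln(0.0544/0.0124)
   = (4.157 kJ/mol)(1.479) = 6.15 kJ/mol
ΔG > 0, so the forward reaction is non-spontaneous (proceeds in reverse).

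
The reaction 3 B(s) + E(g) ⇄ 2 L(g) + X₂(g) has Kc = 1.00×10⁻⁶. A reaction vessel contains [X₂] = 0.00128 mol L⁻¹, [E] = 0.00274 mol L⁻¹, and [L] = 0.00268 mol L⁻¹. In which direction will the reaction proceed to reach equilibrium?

toward reactants

(B is a pure solid — omitted from Qc.)
Qc = [L]²·[X₂] / [E] = (0.00268)²·(0.00128) / (0.00274) = 3.36×10⁻⁶
Qc = 3.36×10⁻⁶ > Kc = 1.00×10⁻⁶, so the reverse reaction proceeds.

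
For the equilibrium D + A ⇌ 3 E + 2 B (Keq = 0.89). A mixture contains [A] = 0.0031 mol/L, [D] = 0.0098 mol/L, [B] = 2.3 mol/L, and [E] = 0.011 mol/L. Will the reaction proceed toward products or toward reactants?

toward products

Q = [E]³·[B]² / ([D]·[A]) = (0.011)³·(2.3)² / ((0.0098)·(0.0031)) = 0.23
Q = 0.23 < Keq = 0.89, so the forward reaction proceeds.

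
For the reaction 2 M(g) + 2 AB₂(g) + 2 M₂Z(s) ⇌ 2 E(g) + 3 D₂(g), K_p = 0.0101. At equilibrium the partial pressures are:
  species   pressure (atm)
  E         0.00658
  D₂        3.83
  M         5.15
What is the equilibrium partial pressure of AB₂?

P(AB₂) = 0.0953 atm

(M₂Z is a pure solid — omitted from K_p.)
At equilibrium, K_p = P(E)²·P(D₂)³ / (P(M)²·P(AB₂)²) = 0.0101.
(0.00658)²·(3.83)³ / ((5.15)²·(P(AB₂))²) = 0.0101
P(AB₂)² = 0.00908 ⇒ P(AB₂) = 0.0953 atm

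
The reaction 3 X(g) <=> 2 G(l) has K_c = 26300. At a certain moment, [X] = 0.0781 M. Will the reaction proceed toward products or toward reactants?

(G is a pure liquid — omitted from Q_c.)
Q_c = 1 / [X]³ = 1 / (0.0781)³ = 2100
Q_c = 2100 < K_c = 26300, so the forward reaction proceeds.

forward (toward products)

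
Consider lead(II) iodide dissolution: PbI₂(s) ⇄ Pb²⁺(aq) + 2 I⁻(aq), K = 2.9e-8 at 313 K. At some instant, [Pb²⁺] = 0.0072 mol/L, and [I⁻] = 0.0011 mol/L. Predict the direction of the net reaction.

(PbI₂ is a pure solid — omitted from Q.)
Q = [Pb²⁺]·[I⁻]² = (0.0072)·(0.0011)² = 8.7e-9
Q = 8.7e-9 < K = 2.9e-8, so the forward reaction proceeds.

to the right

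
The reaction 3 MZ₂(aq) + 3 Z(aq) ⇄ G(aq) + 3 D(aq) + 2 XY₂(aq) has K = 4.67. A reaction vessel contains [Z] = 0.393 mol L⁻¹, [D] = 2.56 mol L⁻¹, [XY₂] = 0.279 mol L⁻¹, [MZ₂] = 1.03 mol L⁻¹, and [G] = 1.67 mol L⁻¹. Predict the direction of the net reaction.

Q = [G]·[D]³·[XY₂]² / ([MZ₂]³·[Z]³) = (1.67)·(2.56)³·(0.279)² / ((1.03)³·(0.393)³) = 32.9
Q = 32.9 > K = 4.67, so the reverse reaction proceeds.

toward reactants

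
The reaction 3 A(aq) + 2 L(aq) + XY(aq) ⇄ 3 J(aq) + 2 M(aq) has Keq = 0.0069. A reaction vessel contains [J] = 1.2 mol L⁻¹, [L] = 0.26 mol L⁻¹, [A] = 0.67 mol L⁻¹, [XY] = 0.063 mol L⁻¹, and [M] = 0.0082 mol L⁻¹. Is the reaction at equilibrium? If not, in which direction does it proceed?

Q = [J]³·[M]² / ([A]³·[L]²·[XY]) = (1.2)³·(0.0082)² / ((0.67)³·(0.26)²·(0.063)) = 0.091
Q = 0.091 > Keq = 0.0069, so the reverse reaction proceeds.

to the left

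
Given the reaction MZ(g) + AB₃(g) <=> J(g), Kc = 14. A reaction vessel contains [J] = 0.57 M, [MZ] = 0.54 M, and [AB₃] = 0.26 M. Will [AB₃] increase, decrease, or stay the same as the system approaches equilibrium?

Qc = [J] / ([MZ]·[AB₃]) = (0.57) / ((0.54)·(0.26)) = 4.1
Qc = 4.1 < Kc = 14: net forward reaction.
AB₃ is a reactant, so it decreases.

decrease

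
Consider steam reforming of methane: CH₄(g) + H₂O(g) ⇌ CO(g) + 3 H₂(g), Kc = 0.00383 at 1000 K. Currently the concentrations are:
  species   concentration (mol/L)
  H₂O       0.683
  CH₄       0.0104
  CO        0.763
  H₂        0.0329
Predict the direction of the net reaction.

Qc = [CO]·[H₂]³ / ([CH₄]·[H₂O]) = (0.763)·(0.0329)³ / ((0.0104)·(0.683)) = 0.00383
Qc = 0.00383 = Kc, so the system is already at equilibrium.

no net change (already at equilibrium)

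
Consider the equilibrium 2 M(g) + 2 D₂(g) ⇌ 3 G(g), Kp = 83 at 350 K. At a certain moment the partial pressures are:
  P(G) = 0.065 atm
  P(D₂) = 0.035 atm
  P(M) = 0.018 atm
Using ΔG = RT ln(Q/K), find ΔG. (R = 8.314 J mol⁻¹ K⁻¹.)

ΔG = 6.17 kJ/mol

Qp = P(G)³ / (P(M)²·P(D₂)²) = (0.065)³ / ((0.018)²·(0.035)²) = 692
ΔG = RT ln(Qp/Kp) = (8.314 J mol⁻¹ K⁻¹)(350 K) × ln(692/83)
   = (2.910 kJ/mol)(2.121) = 6.17 kJ/mol
ΔG > 0, so the forward reaction is non-spontaneous (proceeds in reverse).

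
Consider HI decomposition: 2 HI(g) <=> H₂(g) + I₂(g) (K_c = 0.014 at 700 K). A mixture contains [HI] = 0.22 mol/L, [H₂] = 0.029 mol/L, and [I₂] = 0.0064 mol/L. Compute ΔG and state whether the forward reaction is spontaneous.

Q_c = [H₂]·[I₂] / [HI]² = (0.029)·(0.0064) / (0.22)² = 0.00383
ΔG = RT ln(Q_c/K_c) = (8.314 J mol⁻¹ K⁻¹)(700 K) × ln(0.00383/0.014)
   = (5.820 kJ/mol)(-1.296) = -7.54 kJ/mol
ΔG < 0, so the forward reaction is spontaneous (proceeds forward).

ΔG = -7.54 kJ/mol; the forward reaction is spontaneous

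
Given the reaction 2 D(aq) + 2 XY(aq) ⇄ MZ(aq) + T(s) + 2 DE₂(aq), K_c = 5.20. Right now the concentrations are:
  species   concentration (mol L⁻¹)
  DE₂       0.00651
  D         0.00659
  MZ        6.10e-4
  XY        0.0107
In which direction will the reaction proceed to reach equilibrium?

(T is a pure solid — omitted from Q_c.)
Q_c = [MZ]·[DE₂]² / ([D]²·[XY]²) = (6.10e-4)·(0.00651)² / ((0.00659)²·(0.0107)²) = 5.20
Q_c = 5.20 = K_c, so the system is already at equilibrium.

no net change (already at equilibrium)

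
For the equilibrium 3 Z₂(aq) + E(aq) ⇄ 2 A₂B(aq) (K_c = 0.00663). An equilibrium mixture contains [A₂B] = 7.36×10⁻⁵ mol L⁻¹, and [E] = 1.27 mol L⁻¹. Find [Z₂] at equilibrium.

[Z₂] = 0.00863 mol L⁻¹

At equilibrium, K_c = [A₂B]² / ([Z₂]³·[E]) = 0.00663.
(7.36×10⁻⁵)² / (([Z₂])³·(1.27)) = 0.00663
[Z₂]³ = 6.43×10⁻⁷ ⇒ [Z₂] = 0.00863 mol L⁻¹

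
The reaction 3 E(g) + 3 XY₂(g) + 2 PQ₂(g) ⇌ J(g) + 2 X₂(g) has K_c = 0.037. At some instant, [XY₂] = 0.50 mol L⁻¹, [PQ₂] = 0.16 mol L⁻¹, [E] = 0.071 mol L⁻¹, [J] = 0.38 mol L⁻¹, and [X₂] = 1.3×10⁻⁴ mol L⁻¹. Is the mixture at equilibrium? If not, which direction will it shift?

no; Q < K, reaction proceeds forward

Q_c = [J]·[X₂]² / ([E]³·[XY₂]³·[PQ₂]²) = (0.38)·(1.3×10⁻⁴)² / ((0.071)³·(0.50)³·(0.16)²) = 0.0056
Q_c = 0.0056 < K_c = 0.037: net forward reaction.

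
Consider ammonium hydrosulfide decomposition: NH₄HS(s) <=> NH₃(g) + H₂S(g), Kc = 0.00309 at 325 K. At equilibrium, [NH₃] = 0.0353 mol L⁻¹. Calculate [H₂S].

[H₂S] = 0.0875 mol L⁻¹

(NH₄HS is a pure solid — omitted from Kc.)
At equilibrium, Kc = [NH₃]·[H₂S] = 0.00309.
(0.0353)·([H₂S]) = 0.00309
[H₂S] = 0.0875 mol L⁻¹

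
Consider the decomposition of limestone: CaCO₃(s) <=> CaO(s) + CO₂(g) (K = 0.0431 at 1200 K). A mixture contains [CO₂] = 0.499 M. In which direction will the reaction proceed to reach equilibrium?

toward reactants

(CaCO₃, CaO are pure solids — omitted from Q.)
Q = [CO₂] = 0.499
Q = 0.499 > K = 0.0431, so the reverse reaction proceeds.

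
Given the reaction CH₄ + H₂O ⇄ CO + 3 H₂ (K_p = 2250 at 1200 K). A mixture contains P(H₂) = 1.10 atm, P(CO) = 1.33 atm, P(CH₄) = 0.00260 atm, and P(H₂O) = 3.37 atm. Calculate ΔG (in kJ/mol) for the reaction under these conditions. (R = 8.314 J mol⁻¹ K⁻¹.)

Q_p = P(CO)·P(H₂)³ / (P(CH₄)·P(H₂O)) = (1.33)·(1.10)³ / ((0.00260)·(3.37)) = 202
ΔG = RT ln(Q_p/K_p) = (8.314 J mol⁻¹ K⁻¹)(1200 K) × ln(202/2250)
   = (9.977 kJ/mol)(-2.410) = -24.0 kJ/mol
ΔG < 0, so the forward reaction is spontaneous (proceeds forward).

ΔG = -24.0 kJ/mol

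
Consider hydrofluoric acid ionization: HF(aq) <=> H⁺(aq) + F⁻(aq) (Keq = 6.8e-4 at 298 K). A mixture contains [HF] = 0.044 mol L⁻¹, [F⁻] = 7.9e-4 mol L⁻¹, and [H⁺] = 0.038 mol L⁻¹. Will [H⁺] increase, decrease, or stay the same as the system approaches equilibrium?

Q = [H⁺]·[F⁻] / [HF] = (0.038)·(7.9e-4) / (0.044) = 6.8e-4
Q = 6.8e-4 = Keq; the system is at equilibrium.

stay the same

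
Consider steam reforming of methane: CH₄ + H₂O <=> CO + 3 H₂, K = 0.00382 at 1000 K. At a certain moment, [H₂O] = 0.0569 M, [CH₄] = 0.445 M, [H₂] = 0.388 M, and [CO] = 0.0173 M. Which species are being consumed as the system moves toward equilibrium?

Q = [CO]·[H₂]³ / ([CH₄]·[H₂O]) = (0.0173)·(0.388)³ / ((0.445)·(0.0569)) = 0.0399
Q = 0.0399 > K = 0.00382: net reverse reaction.

CO, H₂ (products)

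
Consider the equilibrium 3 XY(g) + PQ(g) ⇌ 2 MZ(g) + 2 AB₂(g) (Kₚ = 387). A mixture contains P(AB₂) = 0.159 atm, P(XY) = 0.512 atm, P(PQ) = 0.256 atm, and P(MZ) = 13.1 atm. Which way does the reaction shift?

forward (toward products)

Qₚ = P(MZ)²·P(AB₂)² / (P(XY)³·P(PQ)) = (13.1)²·(0.159)² / ((0.512)³·(0.256)) = 126
Qₚ = 126 < Kₚ = 387, so the forward reaction proceeds.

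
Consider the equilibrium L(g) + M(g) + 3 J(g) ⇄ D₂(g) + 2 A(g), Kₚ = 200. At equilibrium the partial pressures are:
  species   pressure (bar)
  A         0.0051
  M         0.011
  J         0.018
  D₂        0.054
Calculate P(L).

At equilibrium, Kₚ = P(D₂)·P(A)² / (P(L)·P(M)·P(J)³) = 200.
(0.054)·(0.0051)² / ((P(L))·(0.011)·(0.018)³) = 200
P(L) = 0.109 = 0.11 bar

P(L) = 0.11 bar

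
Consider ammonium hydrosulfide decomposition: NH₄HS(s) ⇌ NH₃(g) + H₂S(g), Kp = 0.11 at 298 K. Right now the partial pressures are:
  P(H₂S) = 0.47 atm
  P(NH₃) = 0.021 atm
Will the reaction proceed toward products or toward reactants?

(NH₄HS is a pure solid — omitted from Qp.)
Qp = P(NH₃)·P(H₂S) = (0.021)·(0.47) = 0.0099
Qp = 0.0099 < Kp = 0.11, so the forward reaction proceeds.

toward products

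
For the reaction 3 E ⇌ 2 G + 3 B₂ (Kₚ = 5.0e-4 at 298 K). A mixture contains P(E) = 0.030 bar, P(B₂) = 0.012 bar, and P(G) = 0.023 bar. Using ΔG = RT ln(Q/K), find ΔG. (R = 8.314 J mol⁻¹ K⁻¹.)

Qₚ = P(G)²·P(B₂)³ / P(E)³ = (0.023)²·(0.012)³ / (0.030)³ = 3.39e-5
ΔG = RT ln(Qₚ/Kₚ) = (8.314 J mol⁻¹ K⁻¹)(298 K) × ln(3.39e-5/5.0e-4)
   = (2.478 kJ/mol)(-2.691) = -6.67 kJ/mol
ΔG < 0, so the forward reaction is spontaneous (proceeds forward).

ΔG = -6.67 kJ/mol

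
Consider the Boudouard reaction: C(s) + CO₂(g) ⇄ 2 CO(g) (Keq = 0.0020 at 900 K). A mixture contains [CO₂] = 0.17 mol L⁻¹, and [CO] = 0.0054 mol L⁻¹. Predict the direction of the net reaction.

(C is a pure solid — omitted from Q.)
Q = [CO]² / [CO₂] = (0.0054)² / (0.17) = 1.7e-4
Q = 1.7e-4 < Keq = 0.0020, so the forward reaction proceeds.

to the right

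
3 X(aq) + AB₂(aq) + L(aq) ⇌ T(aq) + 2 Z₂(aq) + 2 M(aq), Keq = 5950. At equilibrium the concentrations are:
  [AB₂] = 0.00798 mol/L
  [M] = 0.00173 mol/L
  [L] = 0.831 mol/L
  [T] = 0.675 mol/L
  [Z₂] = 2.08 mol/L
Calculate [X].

At equilibrium, Keq = [T]·[Z₂]²·[M]² / ([X]³·[AB₂]·[L]) = 5950.
(0.675)·(2.08)²·(0.00173)² / (([X])³·(0.00798)·(0.831)) = 5950
[X]³ = 2.22e-7 ⇒ [X] = 0.00605 mol/L

[X] = 0.00605 mol/L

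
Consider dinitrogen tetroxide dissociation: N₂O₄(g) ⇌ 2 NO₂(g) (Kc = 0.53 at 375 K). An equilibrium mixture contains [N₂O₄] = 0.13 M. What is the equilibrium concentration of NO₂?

At equilibrium, Kc = [NO₂]² / [N₂O₄] = 0.53.
([NO₂])² / (0.13) = 0.53
[NO₂]² = 0.0689 ⇒ [NO₂] = 0.26 M

[NO₂] = 0.26 M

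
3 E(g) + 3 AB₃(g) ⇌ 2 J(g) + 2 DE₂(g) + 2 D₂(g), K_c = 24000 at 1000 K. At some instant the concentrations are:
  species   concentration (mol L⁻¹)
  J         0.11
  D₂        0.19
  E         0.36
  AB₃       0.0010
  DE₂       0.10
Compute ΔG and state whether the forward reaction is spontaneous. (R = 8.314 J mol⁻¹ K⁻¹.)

ΔG = 11.3 kJ/mol; the forward reaction is non-spontaneous

Q_c = [J]²·[DE₂]²·[D₂]² / ([E]³·[AB₃]³) = (0.11)²·(0.10)²·(0.19)² / ((0.36)³·(0.0010)³) = 93600
ΔG = RT ln(Q_c/K_c) = (8.314 J mol⁻¹ K⁻¹)(1000 K) × ln(93600/24000)
   = (8.314 kJ/mol)(1.361) = 11.3 kJ/mol
ΔG > 0, so the forward reaction is non-spontaneous (proceeds in reverse).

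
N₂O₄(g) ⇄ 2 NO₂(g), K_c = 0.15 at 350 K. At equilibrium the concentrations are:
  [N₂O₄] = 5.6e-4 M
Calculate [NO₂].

At equilibrium, K_c = [NO₂]² / [N₂O₄] = 0.15.
([NO₂])² / (5.6e-4) = 0.15
[NO₂]² = 8.40e-5 ⇒ [NO₂] = 0.0092 M

[NO₂] = 0.0092 M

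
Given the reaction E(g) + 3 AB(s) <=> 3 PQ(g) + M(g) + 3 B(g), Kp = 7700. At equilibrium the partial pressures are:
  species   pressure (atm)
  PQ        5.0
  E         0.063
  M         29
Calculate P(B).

(AB is a pure solid — omitted from Kp.)
At equilibrium, Kp = P(PQ)³·P(M)·P(B)³ / P(E) = 7700.
(5.0)³·(29)·(P(B))³ / (0.063) = 7700
P(B)³ = 0.134 ⇒ P(B) = 0.51 atm

P(B) = 0.51 atm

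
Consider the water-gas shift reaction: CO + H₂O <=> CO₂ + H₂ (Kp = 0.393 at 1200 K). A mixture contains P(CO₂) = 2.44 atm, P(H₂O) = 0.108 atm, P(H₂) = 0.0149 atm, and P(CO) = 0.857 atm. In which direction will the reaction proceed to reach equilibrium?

no net change (already at equilibrium)

Qp = P(CO₂)·P(H₂) / (P(CO)·P(H₂O)) = (2.44)·(0.0149) / ((0.857)·(0.108)) = 0.393
Qp = 0.393 = Kp, so the system is already at equilibrium.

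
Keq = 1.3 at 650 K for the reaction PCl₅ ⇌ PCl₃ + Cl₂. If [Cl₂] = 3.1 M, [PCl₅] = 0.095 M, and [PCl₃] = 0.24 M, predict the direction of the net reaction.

to the left

Q = [PCl₃]·[Cl₂] / [PCl₅] = (0.24)·(3.1) / (0.095) = 7.8
Q = 7.8 > Keq = 1.3, so the reverse reaction proceeds.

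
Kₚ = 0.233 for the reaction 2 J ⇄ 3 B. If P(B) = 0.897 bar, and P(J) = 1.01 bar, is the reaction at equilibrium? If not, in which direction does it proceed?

Qₚ = P(B)³ / P(J)² = (0.897)³ / (1.01)² = 0.708
Qₚ = 0.708 > Kₚ = 0.233, so the reverse reaction proceeds.

reverse (toward reactants)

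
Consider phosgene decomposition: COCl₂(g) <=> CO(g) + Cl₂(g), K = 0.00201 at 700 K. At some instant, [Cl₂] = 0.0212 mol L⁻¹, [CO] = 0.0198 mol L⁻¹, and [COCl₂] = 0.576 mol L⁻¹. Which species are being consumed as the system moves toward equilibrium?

Q = [CO]·[Cl₂] / [COCl₂] = (0.0198)·(0.0212) / (0.576) = 7.29×10⁻⁴
Q = 7.29×10⁻⁴ < K = 0.00201: net forward reaction.

COCl₂ (reactants)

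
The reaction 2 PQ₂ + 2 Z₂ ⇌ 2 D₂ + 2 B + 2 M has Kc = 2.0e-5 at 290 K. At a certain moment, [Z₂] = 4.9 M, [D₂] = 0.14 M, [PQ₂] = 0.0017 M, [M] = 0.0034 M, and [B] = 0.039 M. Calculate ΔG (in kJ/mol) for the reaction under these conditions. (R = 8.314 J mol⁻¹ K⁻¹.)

Qc = [D₂]²·[B]²·[M]² / ([PQ₂]²·[Z₂]²) = (0.14)²·(0.039)²·(0.0034)² / ((0.0017)²·(4.9)²) = 4.97e-6
ΔG = RT ln(Qc/Kc) = (8.314 J mol⁻¹ K⁻¹)(290 K) × ln(4.97e-6/2.0e-5)
   = (2.411 kJ/mol)(-1.392) = -3.36 kJ/mol
ΔG < 0, so the forward reaction is spontaneous (proceeds forward).

ΔG = -3.36 kJ/mol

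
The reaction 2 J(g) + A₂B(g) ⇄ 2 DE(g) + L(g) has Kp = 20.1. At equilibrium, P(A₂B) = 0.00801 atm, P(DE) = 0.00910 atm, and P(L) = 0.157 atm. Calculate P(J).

P(J) = 0.00899 atm

At equilibrium, Kp = P(DE)²·P(L) / (P(J)²·P(A₂B)) = 20.1.
(0.00910)²·(0.157) / ((P(J))²·(0.00801)) = 20.1
P(J)² = 8.08×10⁻⁵ ⇒ P(J) = 0.00899 atm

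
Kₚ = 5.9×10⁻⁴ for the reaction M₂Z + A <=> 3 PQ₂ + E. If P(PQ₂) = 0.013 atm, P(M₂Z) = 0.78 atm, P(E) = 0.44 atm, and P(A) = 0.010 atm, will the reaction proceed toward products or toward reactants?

Qₚ = P(PQ₂)³·P(E) / (P(M₂Z)·P(A)) = (0.013)³·(0.44) / ((0.78)·(0.010)) = 1.2×10⁻⁴
Qₚ = 1.2×10⁻⁴ < Kₚ = 5.9×10⁻⁴, so the forward reaction proceeds.

toward products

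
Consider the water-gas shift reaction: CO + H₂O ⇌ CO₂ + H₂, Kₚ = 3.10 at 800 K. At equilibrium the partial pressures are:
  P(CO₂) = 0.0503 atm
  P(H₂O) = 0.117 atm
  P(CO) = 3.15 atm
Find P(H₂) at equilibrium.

P(H₂) = 22.7 atm

At equilibrium, Kₚ = P(CO₂)·P(H₂) / (P(CO)·P(H₂O)) = 3.10.
(0.0503)·(P(H₂)) / ((3.15)·(0.117)) = 3.10
P(H₂) = 22.7 atm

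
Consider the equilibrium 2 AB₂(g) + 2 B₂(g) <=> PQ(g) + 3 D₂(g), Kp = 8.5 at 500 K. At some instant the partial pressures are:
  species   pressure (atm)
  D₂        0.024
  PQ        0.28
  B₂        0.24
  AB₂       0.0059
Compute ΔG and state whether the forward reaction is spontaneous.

ΔG = -6.16 kJ/mol; the forward reaction is spontaneous

Qp = P(PQ)·P(D₂)³ / (P(AB₂)²·P(B₂)²) = (0.28)·(0.024)³ / ((0.0059)²·(0.24)²) = 1.93
ΔG = RT ln(Qp/Kp) = (8.314 J mol⁻¹ K⁻¹)(500 K) × ln(1.93/8.5)
   = (4.157 kJ/mol)(-1.483) = -6.16 kJ/mol
ΔG < 0, so the forward reaction is spontaneous (proceeds forward).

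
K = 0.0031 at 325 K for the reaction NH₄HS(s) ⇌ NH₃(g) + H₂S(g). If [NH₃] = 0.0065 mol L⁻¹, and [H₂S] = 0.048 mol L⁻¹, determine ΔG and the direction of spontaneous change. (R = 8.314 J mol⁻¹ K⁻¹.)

ΔG = -6.20 kJ/mol; the forward reaction is spontaneous

(NH₄HS is a pure solid — omitted from Q.)
Q = [NH₃]·[H₂S] = (0.0065)·(0.048) = 3.12e-4
ΔG = RT ln(Q/K) = (8.314 J mol⁻¹ K⁻¹)(325 K) × ln(3.12e-4/0.0031)
   = (2.702 kJ/mol)(-2.296) = -6.20 kJ/mol
ΔG < 0, so the forward reaction is spontaneous (proceeds forward).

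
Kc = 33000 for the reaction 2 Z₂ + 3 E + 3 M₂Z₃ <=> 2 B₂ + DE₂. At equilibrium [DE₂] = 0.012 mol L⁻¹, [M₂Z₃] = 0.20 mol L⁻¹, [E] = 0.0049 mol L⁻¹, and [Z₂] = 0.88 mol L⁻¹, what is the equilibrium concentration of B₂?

At equilibrium, Kc = [B₂]²·[DE₂] / ([Z₂]²·[E]³·[M₂Z₃]³) = 33000.
([B₂])²·(0.012) / ((0.88)²·(0.0049)³·(0.20)³) = 33000
[B₂]² = 0.00200 ⇒ [B₂] = 0.045 mol L⁻¹

[B₂] = 0.045 mol L⁻¹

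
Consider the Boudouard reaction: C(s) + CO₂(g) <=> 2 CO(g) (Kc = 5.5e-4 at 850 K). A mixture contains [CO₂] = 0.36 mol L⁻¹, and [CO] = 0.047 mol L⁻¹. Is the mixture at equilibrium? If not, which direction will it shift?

no; Q > K, reaction proceeds in reverse

(C is a pure solid — omitted from Qc.)
Qc = [CO]² / [CO₂] = (0.047)² / (0.36) = 0.0061
Qc = 0.0061 > Kc = 5.5e-4: net reverse reaction.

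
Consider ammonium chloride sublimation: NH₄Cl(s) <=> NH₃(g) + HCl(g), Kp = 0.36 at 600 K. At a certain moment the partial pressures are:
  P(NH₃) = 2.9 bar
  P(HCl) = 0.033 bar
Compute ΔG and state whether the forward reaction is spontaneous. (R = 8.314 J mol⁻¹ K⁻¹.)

(NH₄Cl is a pure solid — omitted from Qp.)
Qp = P(NH₃)·P(HCl) = (2.9)·(0.033) = 0.0957
ΔG = RT ln(Qp/Kp) = (8.314 J mol⁻¹ K⁻¹)(600 K) × ln(0.0957/0.36)
   = (4.988 kJ/mol)(-1.325) = -6.61 kJ/mol
ΔG < 0, so the forward reaction is spontaneous (proceeds forward).

ΔG = -6.61 kJ/mol; the forward reaction is spontaneous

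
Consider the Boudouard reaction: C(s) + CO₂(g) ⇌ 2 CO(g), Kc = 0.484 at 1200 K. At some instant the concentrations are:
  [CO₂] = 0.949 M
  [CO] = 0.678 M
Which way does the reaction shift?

at equilibrium

(C is a pure solid — omitted from Qc.)
Qc = [CO]² / [CO₂] = (0.678)² / (0.949) = 0.484
Qc = 0.484 = Kc, so the system is already at equilibrium.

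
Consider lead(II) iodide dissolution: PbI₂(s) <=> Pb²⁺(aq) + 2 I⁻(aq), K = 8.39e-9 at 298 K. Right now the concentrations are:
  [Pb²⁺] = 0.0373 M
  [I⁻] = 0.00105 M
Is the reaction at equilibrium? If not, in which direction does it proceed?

toward reactants

(PbI₂ is a pure solid — omitted from Q.)
Q = [Pb²⁺]·[I⁻]² = (0.0373)·(0.00105)² = 4.11e-8
Q = 4.11e-8 > K = 8.39e-9, so the reverse reaction proceeds.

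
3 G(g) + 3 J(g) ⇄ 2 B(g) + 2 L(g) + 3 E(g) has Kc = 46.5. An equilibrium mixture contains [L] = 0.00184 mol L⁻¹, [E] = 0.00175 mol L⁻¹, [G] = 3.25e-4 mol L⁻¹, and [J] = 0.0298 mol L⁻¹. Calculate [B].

At equilibrium, Kc = [B]²·[L]²·[E]³ / ([G]³·[J]³) = 46.5.
([B])²·(0.00184)²·(0.00175)³ / ((3.25e-4)³·(0.0298)³) = 46.5
[B]² = 2.33 ⇒ [B] = 1.53 mol L⁻¹

[B] = 1.53 mol L⁻¹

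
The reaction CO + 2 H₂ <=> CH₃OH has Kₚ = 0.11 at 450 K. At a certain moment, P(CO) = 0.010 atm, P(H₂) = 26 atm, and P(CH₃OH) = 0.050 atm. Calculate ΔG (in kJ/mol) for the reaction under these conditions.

ΔG = -10.1 kJ/mol

Qₚ = P(CH₃OH) / (P(CO)·P(H₂)²) = (0.050) / ((0.010)·(26)²) = 0.00740
ΔG = RT ln(Qₚ/Kₚ) = (8.314 J mol⁻¹ K⁻¹)(450 K) × ln(0.00740/0.11)
   = (3.741 kJ/mol)(-2.699) = -10.1 kJ/mol
ΔG < 0, so the forward reaction is spontaneous (proceeds forward).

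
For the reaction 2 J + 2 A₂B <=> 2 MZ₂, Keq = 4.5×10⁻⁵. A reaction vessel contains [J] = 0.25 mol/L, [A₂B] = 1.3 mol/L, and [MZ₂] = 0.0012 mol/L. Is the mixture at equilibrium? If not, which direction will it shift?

no; Q < K, reaction proceeds forward

Q = [MZ₂]² / ([J]²·[A₂B]²) = (0.0012)² / ((0.25)²·(1.3)²) = 1.4×10⁻⁵
Q = 1.4×10⁻⁵ < Keq = 4.5×10⁻⁵: net forward reaction.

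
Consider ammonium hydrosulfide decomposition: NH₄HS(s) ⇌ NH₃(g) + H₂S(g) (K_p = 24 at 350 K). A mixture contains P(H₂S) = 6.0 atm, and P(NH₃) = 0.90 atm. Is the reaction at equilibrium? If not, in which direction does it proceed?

(NH₄HS is a pure solid — omitted from Q_p.)
Q_p = P(NH₃)·P(H₂S) = (0.90)·(6.0) = 5.4
Q_p = 5.4 < K_p = 24, so the forward reaction proceeds.

forward (toward products)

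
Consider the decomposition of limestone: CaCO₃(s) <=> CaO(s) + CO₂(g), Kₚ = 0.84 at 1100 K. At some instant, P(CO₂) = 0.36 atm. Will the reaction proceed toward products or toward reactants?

toward products

(CaCO₃, CaO are pure solids — omitted from Qₚ.)
Qₚ = P(CO₂) = 0.36
Qₚ = 0.36 < Kₚ = 0.84, so the forward reaction proceeds.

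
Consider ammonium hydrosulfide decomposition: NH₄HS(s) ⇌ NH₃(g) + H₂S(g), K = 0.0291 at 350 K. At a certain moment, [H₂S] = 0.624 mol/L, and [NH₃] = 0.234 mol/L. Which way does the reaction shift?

in the reverse direction

(NH₄HS is a pure solid — omitted from Q.)
Q = [NH₃]·[H₂S] = (0.234)·(0.624) = 0.146
Q = 0.146 > K = 0.0291, so the reverse reaction proceeds.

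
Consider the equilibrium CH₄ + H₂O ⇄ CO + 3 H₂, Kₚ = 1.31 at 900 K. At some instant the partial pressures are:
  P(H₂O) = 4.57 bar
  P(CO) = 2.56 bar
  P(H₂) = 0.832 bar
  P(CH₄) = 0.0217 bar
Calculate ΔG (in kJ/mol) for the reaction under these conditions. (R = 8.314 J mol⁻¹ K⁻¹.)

Qₚ = P(CO)·P(H₂)³ / (P(CH₄)·P(H₂O)) = (2.56)·(0.832)³ / ((0.0217)·(4.57)) = 14.9
ΔG = RT ln(Qₚ/Kₚ) = (8.314 J mol⁻¹ K⁻¹)(900 K) × ln(14.9/1.31)
   = (7.483 kJ/mol)(2.431) = 18.2 kJ/mol
ΔG > 0, so the forward reaction is non-spontaneous (proceeds in reverse).

ΔG = 18.2 kJ/mol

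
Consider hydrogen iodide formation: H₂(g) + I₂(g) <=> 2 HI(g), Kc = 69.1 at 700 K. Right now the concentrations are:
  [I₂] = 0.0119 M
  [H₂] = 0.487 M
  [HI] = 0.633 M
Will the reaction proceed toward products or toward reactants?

no net change (already at equilibrium)

Qc = [HI]² / ([H₂]·[I₂]) = (0.633)² / ((0.487)·(0.0119)) = 69.1
Qc = 69.1 = Kc, so the system is already at equilibrium.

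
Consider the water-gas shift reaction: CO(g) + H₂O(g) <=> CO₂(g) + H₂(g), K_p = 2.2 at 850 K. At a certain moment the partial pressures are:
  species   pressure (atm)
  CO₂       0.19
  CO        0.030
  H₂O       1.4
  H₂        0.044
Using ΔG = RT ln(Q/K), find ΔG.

ΔG = -17.0 kJ/mol

Q_p = P(CO₂)·P(H₂) / (P(CO)·P(H₂O)) = (0.19)·(0.044) / ((0.030)·(1.4)) = 0.199
ΔG = RT ln(Q_p/K_p) = (8.314 J mol⁻¹ K⁻¹)(850 K) × ln(0.199/2.2)
   = (7.067 kJ/mol)(-2.403) = -17.0 kJ/mol
ΔG < 0, so the forward reaction is spontaneous (proceeds forward).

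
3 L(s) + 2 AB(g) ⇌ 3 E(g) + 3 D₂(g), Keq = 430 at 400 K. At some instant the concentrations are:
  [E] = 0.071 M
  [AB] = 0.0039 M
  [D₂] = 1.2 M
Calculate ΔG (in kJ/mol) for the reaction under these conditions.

ΔG = -7.84 kJ/mol

(L is a pure solid — omitted from Q.)
Q = [E]³·[D₂]³ / [AB]² = (0.071)³·(1.2)³ / (0.0039)² = 40.7
ΔG = RT ln(Q/Keq) = (8.314 J mol⁻¹ K⁻¹)(400 K) × ln(40.7/430)
   = (3.326 kJ/mol)(-2.358) = -7.84 kJ/mol
ΔG < 0, so the forward reaction is spontaneous (proceeds forward).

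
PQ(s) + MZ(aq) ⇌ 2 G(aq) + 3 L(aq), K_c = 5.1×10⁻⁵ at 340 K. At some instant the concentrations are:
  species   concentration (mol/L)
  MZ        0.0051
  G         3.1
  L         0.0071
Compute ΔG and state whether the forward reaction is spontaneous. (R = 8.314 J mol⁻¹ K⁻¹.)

ΔG = 7.30 kJ/mol; the forward reaction is non-spontaneous

(PQ is a pure solid — omitted from Q_c.)
Q_c = [G]²·[L]³ / [MZ] = (3.1)²·(0.0071)³ / (0.0051) = 6.74×10⁻⁴
ΔG = RT ln(Q_c/K_c) = (8.314 J mol⁻¹ K⁻¹)(340 K) × ln(6.74×10⁻⁴/5.1×10⁻⁵)
   = (2.827 kJ/mol)(2.581) = 7.30 kJ/mol
ΔG > 0, so the forward reaction is non-spontaneous (proceeds in reverse).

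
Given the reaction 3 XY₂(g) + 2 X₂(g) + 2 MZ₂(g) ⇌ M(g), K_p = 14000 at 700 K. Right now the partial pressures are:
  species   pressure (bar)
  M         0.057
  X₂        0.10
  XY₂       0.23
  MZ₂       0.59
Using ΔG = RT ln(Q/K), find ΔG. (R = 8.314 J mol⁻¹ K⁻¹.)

Q_p = P(M) / (P(XY₂)³·P(X₂)²·P(MZ₂)²) = (0.057) / ((0.23)³·(0.10)²·(0.59)²) = 1350
ΔG = RT ln(Q_p/K_p) = (8.314 J mol⁻¹ K⁻¹)(700 K) × ln(1350/14000)
   = (5.820 kJ/mol)(-2.339) = -13.6 kJ/mol
ΔG < 0, so the forward reaction is spontaneous (proceeds forward).

ΔG = -13.6 kJ/mol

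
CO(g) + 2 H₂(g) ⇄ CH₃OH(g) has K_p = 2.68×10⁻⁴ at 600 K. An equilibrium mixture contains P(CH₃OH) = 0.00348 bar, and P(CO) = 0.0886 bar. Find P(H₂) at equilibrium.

P(H₂) = 12.1 bar

At equilibrium, K_p = P(CH₃OH) / (P(CO)·P(H₂)²) = 2.68×10⁻⁴.
(0.00348) / ((0.0886)·(P(H₂))²) = 2.68×10⁻⁴
P(H₂)² = 147 ⇒ P(H₂) = 12.1 bar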